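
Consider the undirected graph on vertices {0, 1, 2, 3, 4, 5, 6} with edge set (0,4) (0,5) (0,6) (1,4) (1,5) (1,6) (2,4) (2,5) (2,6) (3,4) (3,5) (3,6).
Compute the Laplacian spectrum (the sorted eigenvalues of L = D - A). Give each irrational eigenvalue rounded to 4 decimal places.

[0, 3, 3, 3, 4, 4, 7]

Reading degrees in the order [0, 1, 2, 3, 4, 5, 6] gives [3, 3, 3, 3, 4, 4, 4]; set D = diag(3, 3, 3, 3, 4, 4, 4) and form L = D - A. Diagonalising L (or applying a numerical eigensolver to the 7x7 matrix) gives the spectrum above.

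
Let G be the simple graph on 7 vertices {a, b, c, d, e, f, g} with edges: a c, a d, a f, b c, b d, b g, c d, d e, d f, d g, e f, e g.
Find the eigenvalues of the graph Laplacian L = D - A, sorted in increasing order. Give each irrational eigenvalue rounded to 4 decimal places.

[0, 2, 2, 4, 4, 5, 7]

Reading degrees in the order [a, b, c, d, e, f, g] gives [3, 3, 3, 6, 3, 3, 3]; set D = diag(3, 3, 3, 6, 3, 3, 3) and form L = D - A. Diagonalising L (or applying a numerical eigensolver to the 7x7 matrix) gives the spectrum above. There is one zero in the spectrum, matching the 1 component.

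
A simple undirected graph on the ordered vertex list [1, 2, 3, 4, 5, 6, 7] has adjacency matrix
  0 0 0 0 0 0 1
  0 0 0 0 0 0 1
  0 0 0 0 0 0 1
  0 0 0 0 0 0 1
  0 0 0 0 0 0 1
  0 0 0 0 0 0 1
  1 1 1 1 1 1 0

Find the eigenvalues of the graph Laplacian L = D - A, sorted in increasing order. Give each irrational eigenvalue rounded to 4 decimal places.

[0, 1, 1, 1, 1, 1, 7]

With the vertex order [1, 2, 3, 4, 5, 6, 7], the degrees are [1, 1, 1, 1, 1, 1, 6], giving D = diag(1, 1, 1, 1, 1, 1, 6) and L = D - A. Diagonalising L (or applying a numerical eigensolver to the 7x7 matrix) gives the spectrum above. The single zero eigenvalue shows the graph is connected. There is one zero in the spectrum, matching the 1 component.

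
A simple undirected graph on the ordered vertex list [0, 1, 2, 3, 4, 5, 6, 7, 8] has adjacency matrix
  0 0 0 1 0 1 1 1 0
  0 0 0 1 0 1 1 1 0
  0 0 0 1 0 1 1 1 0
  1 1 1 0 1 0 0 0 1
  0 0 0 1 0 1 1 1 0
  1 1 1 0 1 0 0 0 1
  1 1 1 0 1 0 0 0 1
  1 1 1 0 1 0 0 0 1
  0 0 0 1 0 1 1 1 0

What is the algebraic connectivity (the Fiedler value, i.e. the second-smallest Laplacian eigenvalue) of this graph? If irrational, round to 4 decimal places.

4

Each diagonal entry of L is the vertex degree and each off-diagonal entry is -1 where an edge is present, 0 otherwise; in the order [0, 1, 2, 3, 4, 5, 6, 7, 8] the diagonal is [4, 4, 4, 5, 4, 5, 5, 5, 4]. The smallest Laplacian eigenvalue is always 0. The next one, lambda_2 = 4, measures how hard the graph is to disconnect: larger values mean better connectivity. By the matrix-tree theorem the graph has (1/9) * product of the nonzero eigenvalues = 32000 spanning trees.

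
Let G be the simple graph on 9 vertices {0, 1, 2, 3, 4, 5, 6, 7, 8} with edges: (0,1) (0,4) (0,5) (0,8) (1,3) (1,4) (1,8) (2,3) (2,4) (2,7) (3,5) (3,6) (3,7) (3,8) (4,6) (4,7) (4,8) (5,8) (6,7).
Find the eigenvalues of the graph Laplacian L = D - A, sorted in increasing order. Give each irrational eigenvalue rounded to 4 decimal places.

[0, 1.6727, 3, 3.2629, 4.7263, 5, 5.8202, 6.5669, 7.9511]

With the vertex order [0, 1, 2, 3, 4, 5, 6, 7, 8], the degrees are [4, 4, 3, 6, 6, 3, 3, 4, 5], giving D = diag(4, 4, 3, 6, 6, 3, 3, 4, 5) and L = D - A. L is symmetric positive semidefinite, so every eigenvalue is real and nonnegative. The single zero eigenvalue shows the graph is connected. By the matrix-tree theorem the graph has (1/9) * product of the nonzero eigenvalues = 13065 spanning trees. There is one zero in the spectrum, matching the 1 component.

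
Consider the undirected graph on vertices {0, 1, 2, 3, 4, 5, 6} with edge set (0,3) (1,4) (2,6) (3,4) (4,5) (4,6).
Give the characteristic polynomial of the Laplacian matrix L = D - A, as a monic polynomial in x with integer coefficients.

Reading degrees in the order [0, 1, 2, 3, 4, 5, 6] gives [1, 1, 1, 2, 4, 1, 2]; set D = diag(1, 1, 1, 2, 4, 1, 2) and form L = D - A. L has integer entries, so p(x) = det(xI - L) has integer coefficients. Expanding the determinant yields x^7 - 12x^6 + 52x^5 - 104x^4 + 100x^3 - 44x^2 + 7x. The coefficient of x^6 equals -trace(L) = -12, matching the sum of degrees. The largest eigenvalue, 5.1642, is at most the vertex count 7.

x^7 - 12x^6 + 52x^5 - 104x^4 + 100x^3 - 44x^2 + 7x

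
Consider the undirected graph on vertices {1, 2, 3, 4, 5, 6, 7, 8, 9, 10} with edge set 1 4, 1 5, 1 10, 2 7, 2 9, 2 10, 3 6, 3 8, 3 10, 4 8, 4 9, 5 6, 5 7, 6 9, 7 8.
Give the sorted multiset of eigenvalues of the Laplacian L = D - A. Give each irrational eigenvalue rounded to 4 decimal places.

Reading degrees in the order [1, 2, 3, 4, 5, 6, 7, 8, 9, 10] gives [3, 3, 3, 3, 3, 3, 3, 3, 3, 3]; set D = diag(3, 3, 3, 3, 3, 3, 3, 3, 3, 3) and form L = D - A. Since every row of L sums to 0, the all-ones vector is in the kernel and 0 is an eigenvalue. The largest eigenvalue, 5, is at most the vertex count 10.

[0, 2, 2, 2, 2, 2, 5, 5, 5, 5]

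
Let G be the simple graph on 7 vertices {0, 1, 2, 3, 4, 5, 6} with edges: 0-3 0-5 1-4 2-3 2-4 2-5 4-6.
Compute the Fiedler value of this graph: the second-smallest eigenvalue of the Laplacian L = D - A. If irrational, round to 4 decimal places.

0.3588

With the vertex order [0, 1, 2, 3, 4, 5, 6], the degrees are [2, 1, 3, 2, 3, 2, 1], giving D = diag(2, 1, 3, 2, 3, 2, 1) and L = D - A. Computing the eigenvalues of L and sorting gives [0, 0.3588, 1, 2, 2.2763, 3.5892, 4.7757]. The Fiedler value lambda_2 = 0.3588 is strictly positive, so the graph is connected. There is one zero in the spectrum, matching the 1 component. The eigenvalues sum to 14, which equals trace(L) = 2|E|.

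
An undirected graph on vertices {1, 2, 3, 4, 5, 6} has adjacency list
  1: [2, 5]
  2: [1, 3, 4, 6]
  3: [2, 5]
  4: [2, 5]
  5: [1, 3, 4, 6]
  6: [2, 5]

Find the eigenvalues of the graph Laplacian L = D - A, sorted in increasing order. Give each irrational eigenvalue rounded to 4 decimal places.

[0, 2, 2, 2, 4, 6]

Reading degrees in the order [1, 2, 3, 4, 5, 6] gives [2, 4, 2, 2, 4, 2]; set D = diag(2, 4, 2, 2, 4, 2) and form L = D - A. L is symmetric positive semidefinite, so every eigenvalue is real and nonnegative. The single zero eigenvalue shows the graph is connected. There is one zero in the spectrum, matching the 1 component.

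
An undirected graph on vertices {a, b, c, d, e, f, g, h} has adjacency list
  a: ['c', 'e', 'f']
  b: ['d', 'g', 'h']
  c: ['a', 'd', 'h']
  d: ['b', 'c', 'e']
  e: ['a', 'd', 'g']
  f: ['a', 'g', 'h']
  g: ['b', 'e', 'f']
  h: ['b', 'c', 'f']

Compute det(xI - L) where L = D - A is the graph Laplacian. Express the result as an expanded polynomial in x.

With the vertex order [a, b, c, d, e, f, g, h], the degrees are [3, 3, 3, 3, 3, 3, 3, 3], giving D = diag(3, 3, 3, 3, 3, 3, 3, 3) and L = D - A. The eigenvalues of L are [0, 2, 2, 2, 4, 4, 4, 6]; the characteristic polynomial is the product of (x - lambda_i), which multiplies out to x^8 - 24x^7 + 240x^6 - 1296x^5 + 4080x^4 - 7488x^3 + 7424x^2 - 3072x. Since p(0) = det(-L) = 0, x divides p(x). By the matrix-tree theorem the graph has (1/8) * product of the nonzero eigenvalues = 384 spanning trees.

x^8 - 24x^7 + 240x^6 - 1296x^5 + 4080x^4 - 7488x^3 + 7424x^2 - 3072x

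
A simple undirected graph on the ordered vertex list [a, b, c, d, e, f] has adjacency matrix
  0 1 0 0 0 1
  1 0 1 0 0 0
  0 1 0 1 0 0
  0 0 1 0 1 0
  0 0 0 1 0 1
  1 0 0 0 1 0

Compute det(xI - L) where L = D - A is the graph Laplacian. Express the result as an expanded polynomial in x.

Reading degrees in the order [a, b, c, d, e, f] gives [2, 2, 2, 2, 2, 2]; set D = diag(2, 2, 2, 2, 2, 2) and form L = D - A. L has integer entries, so p(x) = det(xI - L) has integer coefficients. Expanding the determinant yields x^6 - 12x^5 + 54x^4 - 112x^3 + 105x^2 - 36x. The coefficient of x^5 equals -trace(L) = -12, matching the sum of degrees. The eigenvalues sum to 12, which equals trace(L) = 2|E|.

x^6 - 12x^5 + 54x^4 - 112x^3 + 105x^2 - 36x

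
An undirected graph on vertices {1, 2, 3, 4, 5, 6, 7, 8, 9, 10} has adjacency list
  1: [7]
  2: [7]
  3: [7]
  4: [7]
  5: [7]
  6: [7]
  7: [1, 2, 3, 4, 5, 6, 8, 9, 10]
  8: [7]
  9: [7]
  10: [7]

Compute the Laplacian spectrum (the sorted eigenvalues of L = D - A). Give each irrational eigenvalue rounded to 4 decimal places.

With the vertex order [1, 2, 3, 4, 5, 6, 7, 8, 9, 10], the degrees are [1, 1, 1, 1, 1, 1, 9, 1, 1, 1], giving D = diag(1, 1, 1, 1, 1, 1, 9, 1, 1, 1) and L = D - A. L is symmetric positive semidefinite, so every eigenvalue is real and nonnegative.

[0, 1, 1, 1, 1, 1, 1, 1, 1, 10]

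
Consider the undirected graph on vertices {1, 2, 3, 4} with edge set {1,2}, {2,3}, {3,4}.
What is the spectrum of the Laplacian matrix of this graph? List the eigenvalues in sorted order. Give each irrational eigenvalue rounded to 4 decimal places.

[0, 0.5858, 2, 3.4142]

With the vertex order [1, 2, 3, 4], the degrees are [1, 2, 2, 1], giving D = diag(1, 2, 2, 1) and L = D - A. L is symmetric positive semidefinite, so every eigenvalue is real and nonnegative. The single zero eigenvalue shows the graph is connected.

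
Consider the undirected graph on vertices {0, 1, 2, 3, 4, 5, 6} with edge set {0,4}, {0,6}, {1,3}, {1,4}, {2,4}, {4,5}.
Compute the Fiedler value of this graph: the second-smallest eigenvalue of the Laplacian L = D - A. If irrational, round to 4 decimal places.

0.3820

Reading degrees in the order [0, 1, 2, 3, 4, 5, 6] gives [2, 2, 1, 1, 4, 1, 1]; set D = diag(2, 2, 1, 1, 4, 1, 1) and form L = D - A. The sorted Laplacian eigenvalues are [0, 0.3820, 0.6086, 1, 2.2271, 2.6180, 5.1642]; the algebraic connectivity is the second entry, 0.3820. The eigenvalues sum to 12, which equals trace(L) = 2|E|.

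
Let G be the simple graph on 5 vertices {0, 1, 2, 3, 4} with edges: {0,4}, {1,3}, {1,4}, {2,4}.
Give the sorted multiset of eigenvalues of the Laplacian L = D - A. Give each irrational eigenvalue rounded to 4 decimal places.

[0, 0.5188, 1, 2.3111, 4.1701]

With the vertex order [0, 1, 2, 3, 4], the degrees are [1, 2, 1, 1, 3], giving D = diag(1, 2, 1, 1, 3) and L = D - A. The multiplicity of 0 as a Laplacian eigenvalue equals the number of connected components. By the matrix-tree theorem the graph has (1/5) * product of the nonzero eigenvalues = 1 spanning tree. The eigenvalues sum to 8, which equals trace(L) = 2|E|.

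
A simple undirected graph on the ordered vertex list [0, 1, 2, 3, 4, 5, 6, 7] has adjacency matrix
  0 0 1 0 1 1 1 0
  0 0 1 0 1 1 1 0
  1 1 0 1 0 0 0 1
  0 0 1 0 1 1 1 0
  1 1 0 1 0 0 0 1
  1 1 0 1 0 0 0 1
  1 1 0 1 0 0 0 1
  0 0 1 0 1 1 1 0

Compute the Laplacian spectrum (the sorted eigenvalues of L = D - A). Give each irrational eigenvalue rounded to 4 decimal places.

Each diagonal entry of L is the vertex degree and each off-diagonal entry is -1 where an edge is present, 0 otherwise; in the order [0, 1, 2, 3, 4, 5, 6, 7] the diagonal is [4, 4, 4, 4, 4, 4, 4, 4]. L is symmetric positive semidefinite, so every eigenvalue is real and nonnegative. The single zero eigenvalue shows the graph is connected. The largest eigenvalue, 8, is at most the vertex count 8. There is one zero in the spectrum, matching the 1 component.

[0, 4, 4, 4, 4, 4, 4, 8]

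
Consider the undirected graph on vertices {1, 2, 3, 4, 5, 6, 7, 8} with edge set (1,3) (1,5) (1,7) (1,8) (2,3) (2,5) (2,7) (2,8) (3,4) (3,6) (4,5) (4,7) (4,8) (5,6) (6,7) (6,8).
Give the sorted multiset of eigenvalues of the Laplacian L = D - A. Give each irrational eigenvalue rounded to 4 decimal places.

[0, 4, 4, 4, 4, 4, 4, 8]

Reading degrees in the order [1, 2, 3, 4, 5, 6, 7, 8] gives [4, 4, 4, 4, 4, 4, 4, 4]; set D = diag(4, 4, 4, 4, 4, 4, 4, 4) and form L = D - A. The multiplicity of 0 as a Laplacian eigenvalue equals the number of connected components. By the matrix-tree theorem the graph has (1/8) * product of the nonzero eigenvalues = 4096 spanning trees. There is one zero in the spectrum, matching the 1 component.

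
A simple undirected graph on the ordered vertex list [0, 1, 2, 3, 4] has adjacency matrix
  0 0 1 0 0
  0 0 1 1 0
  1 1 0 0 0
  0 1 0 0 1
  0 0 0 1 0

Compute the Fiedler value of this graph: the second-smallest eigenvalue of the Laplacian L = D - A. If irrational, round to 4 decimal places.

Reading degrees in the order [0, 1, 2, 3, 4] gives [1, 2, 2, 2, 1]; set D = diag(1, 2, 2, 2, 1) and form L = D - A. Computing the eigenvalues of L and sorting gives [0, 0.3820, 1.3820, 2.6180, 3.6180]. The Fiedler value lambda_2 = 0.3820 is strictly positive, so the graph is connected. By the matrix-tree theorem the graph has (1/5) * product of the nonzero eigenvalues = 1 spanning tree. The largest eigenvalue, 3.6180, is at most the vertex count 5.

0.3820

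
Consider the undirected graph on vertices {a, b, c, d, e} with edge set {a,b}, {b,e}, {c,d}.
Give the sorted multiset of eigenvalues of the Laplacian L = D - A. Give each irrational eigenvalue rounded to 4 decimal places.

With the vertex order [a, b, c, d, e], the degrees are [1, 2, 1, 1, 1], giving D = diag(1, 2, 1, 1, 1) and L = D - A. The multiplicity of 0 as a Laplacian eigenvalue equals the number of connected components. The 2 zero eigenvalues correspond to the 2 connected components. The largest eigenvalue, 3, is at most the vertex count 5. There are 2 zeros in the spectrum, matching the 2 components.

[0, 0, 1, 2, 3]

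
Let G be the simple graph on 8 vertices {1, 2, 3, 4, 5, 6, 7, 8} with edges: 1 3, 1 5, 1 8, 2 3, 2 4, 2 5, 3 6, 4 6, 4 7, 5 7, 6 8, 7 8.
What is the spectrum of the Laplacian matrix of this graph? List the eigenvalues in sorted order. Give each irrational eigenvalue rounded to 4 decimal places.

[0, 2, 2, 2, 4, 4, 4, 6]

Each diagonal entry of L is the vertex degree and each off-diagonal entry is -1 where an edge is present, 0 otherwise; in the order [1, 2, 3, 4, 5, 6, 7, 8] the diagonal is [3, 3, 3, 3, 3, 3, 3, 3]. Since every row of L sums to 0, the all-ones vector is in the kernel and 0 is an eigenvalue. The single zero eigenvalue shows the graph is connected.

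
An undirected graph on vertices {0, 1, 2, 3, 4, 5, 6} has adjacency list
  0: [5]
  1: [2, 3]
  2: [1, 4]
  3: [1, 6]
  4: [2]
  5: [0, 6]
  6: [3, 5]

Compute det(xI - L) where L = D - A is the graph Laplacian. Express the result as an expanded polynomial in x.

x^7 - 12x^6 + 55x^5 - 120x^4 + 126x^3 - 56x^2 + 7x

Reading degrees in the order [0, 1, 2, 3, 4, 5, 6] gives [1, 2, 2, 2, 1, 2, 2]; set D = diag(1, 2, 2, 2, 1, 2, 2) and form L = D - A. L has integer entries, so p(x) = det(xI - L) has integer coefficients. Expanding the determinant yields x^7 - 12x^6 + 55x^5 - 120x^4 + 126x^3 - 56x^2 + 7x. The constant term is 0 because L is singular (the all-ones vector lies in its kernel).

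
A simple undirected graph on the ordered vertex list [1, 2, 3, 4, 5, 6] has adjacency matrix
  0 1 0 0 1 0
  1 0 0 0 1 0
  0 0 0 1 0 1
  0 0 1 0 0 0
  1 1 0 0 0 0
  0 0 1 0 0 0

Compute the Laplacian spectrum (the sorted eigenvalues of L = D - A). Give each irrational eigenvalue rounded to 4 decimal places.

[0, 0, 1, 3, 3, 3]

Reading degrees in the order [1, 2, 3, 4, 5, 6] gives [2, 2, 2, 1, 2, 1]; set D = diag(2, 2, 2, 1, 2, 1) and form L = D - A. Diagonalising L (or applying a numerical eigensolver to the 6x6 matrix) gives the spectrum above. The 2 zero eigenvalues correspond to the 2 connected components. The eigenvalues sum to 10, which equals trace(L) = 2|E|.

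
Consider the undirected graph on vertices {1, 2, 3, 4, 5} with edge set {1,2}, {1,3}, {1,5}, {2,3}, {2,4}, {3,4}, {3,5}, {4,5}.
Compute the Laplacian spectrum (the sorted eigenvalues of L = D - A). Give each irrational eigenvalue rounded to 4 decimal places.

With the vertex order [1, 2, 3, 4, 5], the degrees are [3, 3, 4, 3, 3], giving D = diag(3, 3, 4, 3, 3) and L = D - A. Since every row of L sums to 0, the all-ones vector is in the kernel and 0 is an eigenvalue. The single zero eigenvalue shows the graph is connected. The largest eigenvalue, 5, is at most the vertex count 5. There is one zero in the spectrum, matching the 1 component.

[0, 3, 3, 5, 5]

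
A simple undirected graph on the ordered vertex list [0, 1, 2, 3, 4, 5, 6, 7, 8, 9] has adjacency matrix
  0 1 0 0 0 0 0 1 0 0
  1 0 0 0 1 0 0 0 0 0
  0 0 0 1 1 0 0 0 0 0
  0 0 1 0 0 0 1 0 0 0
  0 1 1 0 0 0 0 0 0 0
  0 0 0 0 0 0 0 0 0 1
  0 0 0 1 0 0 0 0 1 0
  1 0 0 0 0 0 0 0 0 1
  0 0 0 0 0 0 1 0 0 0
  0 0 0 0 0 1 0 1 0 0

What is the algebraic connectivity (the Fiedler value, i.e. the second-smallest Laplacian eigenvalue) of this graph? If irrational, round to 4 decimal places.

With the vertex order [0, 1, 2, 3, 4, 5, 6, 7, 8, 9], the degrees are [2, 2, 2, 2, 2, 1, 2, 2, 1, 2], giving D = diag(2, 2, 2, 2, 2, 1, 2, 2, 1, 2) and L = D - A. The smallest Laplacian eigenvalue is always 0. The next one, lambda_2 = 0.0979, measures how hard the graph is to disconnect: larger values mean better connectivity. There is one zero in the spectrum, matching the 1 component.

0.0979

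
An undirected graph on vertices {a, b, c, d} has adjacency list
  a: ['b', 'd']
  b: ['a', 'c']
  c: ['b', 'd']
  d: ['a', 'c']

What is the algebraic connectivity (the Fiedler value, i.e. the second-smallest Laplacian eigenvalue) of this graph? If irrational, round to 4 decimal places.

Each diagonal entry of L is the vertex degree and each off-diagonal entry is -1 where an edge is present, 0 otherwise; in the order [a, b, c, d] the diagonal is [2, 2, 2, 2]. The sorted Laplacian eigenvalues are [0, 2, 2, 4]; the algebraic connectivity is the second entry, 2.

2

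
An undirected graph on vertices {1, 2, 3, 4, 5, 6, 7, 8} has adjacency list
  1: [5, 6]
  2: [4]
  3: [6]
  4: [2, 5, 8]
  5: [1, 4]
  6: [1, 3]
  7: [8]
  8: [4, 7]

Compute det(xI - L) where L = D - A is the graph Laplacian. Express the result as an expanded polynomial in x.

Each diagonal entry of L is the vertex degree and each off-diagonal entry is -1 where an edge is present, 0 otherwise; in the order [1, 2, 3, 4, 5, 6, 7, 8] the diagonal is [2, 1, 1, 3, 2, 2, 1, 2]. Computing det(xI - L) by cofactor expansion (or equivalently via sum-over-permutations) gives x^8 - 14x^7 + 77x^6 - 212x^5 + 308x^4 - 228x^3 + 76x^2 - 8x. The constant term is 0 because L is singular (the all-ones vector lies in its kernel). The eigenvalues sum to 14, which equals trace(L) = 2|E|. By the matrix-tree theorem the graph has (1/8) * product of the nonzero eigenvalues = 1 spanning tree.

x^8 - 14x^7 + 77x^6 - 212x^5 + 308x^4 - 228x^3 + 76x^2 - 8x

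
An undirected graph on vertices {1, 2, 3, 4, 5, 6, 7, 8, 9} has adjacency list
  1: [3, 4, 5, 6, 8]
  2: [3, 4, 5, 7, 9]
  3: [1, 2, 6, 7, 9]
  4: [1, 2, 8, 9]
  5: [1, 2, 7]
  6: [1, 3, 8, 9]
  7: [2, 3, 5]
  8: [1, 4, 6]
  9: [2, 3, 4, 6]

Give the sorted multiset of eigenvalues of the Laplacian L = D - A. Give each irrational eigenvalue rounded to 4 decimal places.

Each diagonal entry of L is the vertex degree and each off-diagonal entry is -1 where an edge is present, 0 otherwise; in the order [1, 2, 3, 4, 5, 6, 7, 8, 9] the diagonal is [5, 5, 5, 4, 3, 4, 3, 3, 4]. Since every row of L sums to 0, the all-ones vector is in the kernel and 0 is an eigenvalue. The single zero eigenvalue shows the graph is connected. There is one zero in the spectrum, matching the 1 component. The largest eigenvalue, 7.1784, is at most the vertex count 9.

[0, 1.6516, 2.8601, 3.5158, 3.8206, 5.0862, 5.7415, 6.1458, 7.1784]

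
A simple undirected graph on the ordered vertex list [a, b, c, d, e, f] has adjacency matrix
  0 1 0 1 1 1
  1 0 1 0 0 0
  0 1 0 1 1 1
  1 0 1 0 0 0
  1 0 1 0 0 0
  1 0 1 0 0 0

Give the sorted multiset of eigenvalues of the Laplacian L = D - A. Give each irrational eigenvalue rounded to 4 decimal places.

[0, 2, 2, 2, 4, 6]

Each diagonal entry of L is the vertex degree and each off-diagonal entry is -1 where an edge is present, 0 otherwise; in the order [a, b, c, d, e, f] the diagonal is [4, 2, 4, 2, 2, 2]. L is symmetric positive semidefinite, so every eigenvalue is real and nonnegative. The eigenvalues sum to 16, which equals trace(L) = 2|E|.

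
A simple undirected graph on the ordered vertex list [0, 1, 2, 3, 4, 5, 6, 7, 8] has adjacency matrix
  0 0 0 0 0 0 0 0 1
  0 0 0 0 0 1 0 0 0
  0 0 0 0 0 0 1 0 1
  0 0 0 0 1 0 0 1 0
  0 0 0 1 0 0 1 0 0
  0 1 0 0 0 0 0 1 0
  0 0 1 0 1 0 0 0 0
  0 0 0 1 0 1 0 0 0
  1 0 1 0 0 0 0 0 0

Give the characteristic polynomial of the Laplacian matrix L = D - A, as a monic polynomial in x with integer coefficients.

x^9 - 16x^8 + 105x^7 - 364x^6 + 715x^5 - 792x^4 + 462x^3 - 120x^2 + 9x

Reading degrees in the order [0, 1, 2, 3, 4, 5, 6, 7, 8] gives [1, 1, 2, 2, 2, 2, 2, 2, 2]; set D = diag(1, 1, 2, 2, 2, 2, 2, 2, 2) and form L = D - A. L has integer entries, so p(x) = det(xI - L) has integer coefficients. Expanding the determinant yields x^9 - 16x^8 + 105x^7 - 364x^6 + 715x^5 - 792x^4 + 462x^3 - 120x^2 + 9x. The constant term is 0 because L is singular (the all-ones vector lies in its kernel). By the matrix-tree theorem the graph has (1/9) * product of the nonzero eigenvalues = 1 spanning tree.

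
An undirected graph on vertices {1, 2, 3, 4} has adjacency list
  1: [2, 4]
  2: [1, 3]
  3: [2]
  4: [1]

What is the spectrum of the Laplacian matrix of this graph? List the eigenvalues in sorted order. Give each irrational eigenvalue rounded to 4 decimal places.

With the vertex order [1, 2, 3, 4], the degrees are [2, 2, 1, 1], giving D = diag(2, 2, 1, 1) and L = D - A. Since every row of L sums to 0, the all-ones vector is in the kernel and 0 is an eigenvalue. The single zero eigenvalue shows the graph is connected. The eigenvalues sum to 6, which equals trace(L) = 2|E|. There is one zero in the spectrum, matching the 1 component.

[0, 0.5858, 2, 3.4142]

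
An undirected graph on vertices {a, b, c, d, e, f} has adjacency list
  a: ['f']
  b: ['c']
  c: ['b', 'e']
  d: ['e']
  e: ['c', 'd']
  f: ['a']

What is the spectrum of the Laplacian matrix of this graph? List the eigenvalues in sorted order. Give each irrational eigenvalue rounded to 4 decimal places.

Reading degrees in the order [a, b, c, d, e, f] gives [1, 1, 2, 1, 2, 1]; set D = diag(1, 1, 2, 1, 2, 1) and form L = D - A. Diagonalising L (or applying a numerical eigensolver to the 6x6 matrix) gives the spectrum above. The 2 zero eigenvalues correspond to the 2 connected components. There are 2 zeros in the spectrum, matching the 2 components.

[0, 0, 0.5858, 2, 2, 3.4142]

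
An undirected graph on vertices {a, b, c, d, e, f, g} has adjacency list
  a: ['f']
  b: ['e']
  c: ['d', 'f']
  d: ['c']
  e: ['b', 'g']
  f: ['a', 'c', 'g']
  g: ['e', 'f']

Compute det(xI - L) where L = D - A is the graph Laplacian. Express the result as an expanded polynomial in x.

x^7 - 12x^6 + 54x^5 - 114x^4 + 115x^3 - 50x^2 + 7x

With the vertex order [a, b, c, d, e, f, g], the degrees are [1, 1, 2, 1, 2, 3, 2], giving D = diag(1, 1, 2, 1, 2, 3, 2) and L = D - A. Computing det(xI - L) by cofactor expansion (or equivalently via sum-over-permutations) gives x^7 - 12x^6 + 54x^5 - 114x^4 + 115x^3 - 50x^2 + 7x. The coefficient of x^6 equals -trace(L) = -12, matching the sum of degrees. The largest eigenvalue, 4.3342, is at most the vertex count 7. By the matrix-tree theorem the graph has (1/7) * product of the nonzero eigenvalues = 1 spanning tree.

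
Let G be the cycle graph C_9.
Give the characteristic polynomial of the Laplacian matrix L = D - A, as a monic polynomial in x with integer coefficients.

The graph has 9 vertices and degree multiset [2, 2, 2, 2, 2, 2, 2, 2, 2]; D is the diagonal matrix of degrees and L = D - A. Computing det(xI - L) by cofactor expansion (or equivalently via sum-over-permutations) gives x^9 - 18x^8 + 135x^7 - 546x^6 + 1287x^5 - 1782x^4 + 1386x^3 - 540x^2 + 81x. The coefficient of x^8 equals -trace(L) = -18, matching the sum of degrees. The eigenvalues sum to 18, which equals trace(L) = 2|E|.

x^9 - 18x^8 + 135x^7 - 546x^6 + 1287x^5 - 1782x^4 + 1386x^3 - 540x^2 + 81x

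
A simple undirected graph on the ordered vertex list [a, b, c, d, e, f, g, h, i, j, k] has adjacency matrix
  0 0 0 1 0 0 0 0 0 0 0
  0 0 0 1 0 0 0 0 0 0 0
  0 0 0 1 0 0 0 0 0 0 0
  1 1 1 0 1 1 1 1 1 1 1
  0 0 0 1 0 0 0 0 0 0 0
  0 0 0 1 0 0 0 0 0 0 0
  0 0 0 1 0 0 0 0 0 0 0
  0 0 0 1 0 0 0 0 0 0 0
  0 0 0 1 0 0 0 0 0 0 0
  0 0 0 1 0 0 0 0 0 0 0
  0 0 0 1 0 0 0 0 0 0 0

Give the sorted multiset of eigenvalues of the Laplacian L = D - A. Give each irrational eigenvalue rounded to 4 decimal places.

[0, 1, 1, 1, 1, 1, 1, 1, 1, 1, 11]

Reading degrees in the order [a, b, c, d, e, f, g, h, i, j, k] gives [1, 1, 1, 10, 1, 1, 1, 1, 1, 1, 1]; set D = diag(1, 1, 1, 10, 1, 1, 1, 1, 1, 1, 1) and form L = D - A. Diagonalising L (or applying a numerical eigensolver to the 11x11 matrix) gives the spectrum above. The single zero eigenvalue shows the graph is connected. The eigenvalues sum to 20, which equals trace(L) = 2|E|.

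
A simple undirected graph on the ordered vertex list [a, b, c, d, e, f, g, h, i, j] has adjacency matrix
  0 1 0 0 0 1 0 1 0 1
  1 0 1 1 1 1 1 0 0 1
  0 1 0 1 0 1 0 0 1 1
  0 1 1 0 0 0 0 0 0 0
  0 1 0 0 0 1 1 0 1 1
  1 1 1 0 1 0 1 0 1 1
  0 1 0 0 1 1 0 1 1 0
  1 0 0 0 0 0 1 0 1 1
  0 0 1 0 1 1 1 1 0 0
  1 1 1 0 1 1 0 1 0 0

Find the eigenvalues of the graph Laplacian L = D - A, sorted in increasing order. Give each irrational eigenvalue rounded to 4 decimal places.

With the vertex order [a, b, c, d, e, f, g, h, i, j], the degrees are [4, 7, 5, 2, 5, 7, 5, 4, 5, 6], giving D = diag(4, 7, 5, 2, 5, 7, 5, 4, 5, 6) and L = D - A. The multiplicity of 0 as a Laplacian eigenvalue equals the number of connected components. The single zero eigenvalue shows the graph is connected. The eigenvalues sum to 50, which equals trace(L) = 2|E|.

[0, 1.7178, 3.4150, 4, 4.8219, 5.7135, 6.0299, 7.6765, 8.2930, 8.3325]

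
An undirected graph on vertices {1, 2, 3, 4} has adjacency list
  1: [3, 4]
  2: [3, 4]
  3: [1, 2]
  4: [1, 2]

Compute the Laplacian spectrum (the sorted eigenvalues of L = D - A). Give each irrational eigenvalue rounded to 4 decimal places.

[0, 2, 2, 4]

Reading degrees in the order [1, 2, 3, 4] gives [2, 2, 2, 2]; set D = diag(2, 2, 2, 2) and form L = D - A. Diagonalising L (or applying a numerical eigensolver to the 4x4 matrix) gives the spectrum above. There is one zero in the spectrum, matching the 1 component.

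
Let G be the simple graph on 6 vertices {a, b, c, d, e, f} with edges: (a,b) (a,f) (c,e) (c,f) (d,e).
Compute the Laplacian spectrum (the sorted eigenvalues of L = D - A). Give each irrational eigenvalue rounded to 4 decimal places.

Reading degrees in the order [a, b, c, d, e, f] gives [2, 1, 2, 1, 2, 2]; set D = diag(2, 1, 2, 1, 2, 2) and form L = D - A. Diagonalising L (or applying a numerical eigensolver to the 6x6 matrix) gives the spectrum above. The largest eigenvalue, 3.7321, is at most the vertex count 6.

[0, 0.2679, 1, 2, 3, 3.7321]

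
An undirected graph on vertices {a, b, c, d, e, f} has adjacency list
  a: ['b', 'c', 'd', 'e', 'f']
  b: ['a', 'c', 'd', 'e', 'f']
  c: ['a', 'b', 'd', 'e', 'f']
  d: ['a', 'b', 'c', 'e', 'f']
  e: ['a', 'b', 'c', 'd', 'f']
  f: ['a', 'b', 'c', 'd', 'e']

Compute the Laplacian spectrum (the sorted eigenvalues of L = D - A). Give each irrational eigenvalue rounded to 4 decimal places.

With the vertex order [a, b, c, d, e, f], the degrees are [5, 5, 5, 5, 5, 5], giving D = diag(5, 5, 5, 5, 5, 5) and L = D - A. The multiplicity of 0 as a Laplacian eigenvalue equals the number of connected components. The largest eigenvalue, 6, is at most the vertex count 6.

[0, 6, 6, 6, 6, 6]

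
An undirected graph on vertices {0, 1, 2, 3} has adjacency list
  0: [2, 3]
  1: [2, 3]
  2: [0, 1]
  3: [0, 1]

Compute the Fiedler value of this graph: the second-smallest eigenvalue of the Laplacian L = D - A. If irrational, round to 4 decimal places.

2

With the vertex order [0, 1, 2, 3], the degrees are [2, 2, 2, 2], giving D = diag(2, 2, 2, 2) and L = D - A. The smallest Laplacian eigenvalue is always 0. The next one, lambda_2 = 2, measures how hard the graph is to disconnect: larger values mean better connectivity. The largest eigenvalue, 4, is at most the vertex count 4.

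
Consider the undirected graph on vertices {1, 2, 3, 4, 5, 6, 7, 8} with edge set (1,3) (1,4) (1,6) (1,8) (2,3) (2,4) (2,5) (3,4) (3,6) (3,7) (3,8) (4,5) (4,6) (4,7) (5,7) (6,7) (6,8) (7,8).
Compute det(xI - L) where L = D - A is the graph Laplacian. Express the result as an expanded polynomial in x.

x^8 - 36x^7 + 544x^6 - 4462x^5 + 21389x^4 - 59682x^3 + 89259x^2 - 54744x

Each diagonal entry of L is the vertex degree and each off-diagonal entry is -1 where an edge is present, 0 otherwise; in the order [1, 2, 3, 4, 5, 6, 7, 8] the diagonal is [4, 3, 6, 6, 3, 5, 5, 4]. Computing det(xI - L) by cofactor expansion (or equivalently via sum-over-permutations) gives x^8 - 36x^7 + 544x^6 - 4462x^5 + 21389x^4 - 59682x^3 + 89259x^2 - 54744x. The constant term is 0 because L is singular (the all-ones vector lies in its kernel). There is one zero in the spectrum, matching the 1 component.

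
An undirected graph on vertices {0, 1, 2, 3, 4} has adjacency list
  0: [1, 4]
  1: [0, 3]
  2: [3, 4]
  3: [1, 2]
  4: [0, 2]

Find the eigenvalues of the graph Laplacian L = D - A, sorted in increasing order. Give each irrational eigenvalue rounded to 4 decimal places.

Each diagonal entry of L is the vertex degree and each off-diagonal entry is -1 where an edge is present, 0 otherwise; in the order [0, 1, 2, 3, 4] the diagonal is [2, 2, 2, 2, 2]. L is symmetric positive semidefinite, so every eigenvalue is real and nonnegative.

[0, 1.3820, 1.3820, 3.6180, 3.6180]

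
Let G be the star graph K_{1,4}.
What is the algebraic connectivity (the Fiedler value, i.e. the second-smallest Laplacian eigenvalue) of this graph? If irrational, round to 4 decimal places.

The graph has 5 vertices and degree multiset [4, 1, 1, 1, 1]; D is the diagonal matrix of degrees and L = D - A. The sorted Laplacian eigenvalues are [0, 1, 1, 1, 5]; the algebraic connectivity is the second entry, 1. The eigenvalues sum to 8, which equals trace(L) = 2|E|.

1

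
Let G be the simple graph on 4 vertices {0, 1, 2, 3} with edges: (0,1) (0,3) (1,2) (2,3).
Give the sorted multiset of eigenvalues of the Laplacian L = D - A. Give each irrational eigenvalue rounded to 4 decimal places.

Each diagonal entry of L is the vertex degree and each off-diagonal entry is -1 where an edge is present, 0 otherwise; in the order [0, 1, 2, 3] the diagonal is [2, 2, 2, 2]. Since every row of L sums to 0, the all-ones vector is in the kernel and 0 is an eigenvalue. The largest eigenvalue, 4, is at most the vertex count 4. The eigenvalues sum to 8, which equals trace(L) = 2|E|.

[0, 2, 2, 4]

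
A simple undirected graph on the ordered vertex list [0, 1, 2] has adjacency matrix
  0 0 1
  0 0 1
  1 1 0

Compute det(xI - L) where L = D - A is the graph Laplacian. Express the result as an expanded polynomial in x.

Reading degrees in the order [0, 1, 2] gives [1, 1, 2]; set D = diag(1, 1, 2) and form L = D - A. Computing det(xI - L) by cofactor expansion (or equivalently via sum-over-permutations) gives x^3 - 4x^2 + 3x. Since p(0) = det(-L) = 0, x divides p(x). The eigenvalues sum to 4, which equals trace(L) = 2|E|.

x^3 - 4x^2 + 3x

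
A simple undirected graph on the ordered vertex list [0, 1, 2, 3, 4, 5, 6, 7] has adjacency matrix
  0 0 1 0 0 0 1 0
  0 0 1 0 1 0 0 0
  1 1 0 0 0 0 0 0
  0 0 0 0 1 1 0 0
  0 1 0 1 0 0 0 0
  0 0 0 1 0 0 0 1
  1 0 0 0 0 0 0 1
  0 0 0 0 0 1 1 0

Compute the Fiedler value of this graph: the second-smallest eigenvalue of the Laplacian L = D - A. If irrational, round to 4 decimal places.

0.5858

With the vertex order [0, 1, 2, 3, 4, 5, 6, 7], the degrees are [2, 2, 2, 2, 2, 2, 2, 2], giving D = diag(2, 2, 2, 2, 2, 2, 2, 2) and L = D - A. The sorted Laplacian eigenvalues are [0, 0.5858, 0.5858, 2, 2, 3.4142, 3.4142, 4]; the algebraic connectivity is the second entry, 0.5858. The largest eigenvalue, 4, is at most the vertex count 8. There is one zero in the spectrum, matching the 1 component.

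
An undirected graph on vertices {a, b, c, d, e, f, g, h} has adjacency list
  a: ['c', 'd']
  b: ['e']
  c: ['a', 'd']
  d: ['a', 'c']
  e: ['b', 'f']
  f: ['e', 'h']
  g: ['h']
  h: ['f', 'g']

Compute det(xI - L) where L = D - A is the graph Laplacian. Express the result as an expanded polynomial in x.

With the vertex order [a, b, c, d, e, f, g, h], the degrees are [2, 1, 2, 2, 2, 2, 1, 2], giving D = diag(2, 1, 2, 2, 2, 2, 1, 2) and L = D - A. L has integer entries, so p(x) = det(xI - L) has integer coefficients. Expanding the determinant yields x^8 - 14x^7 + 78x^6 - 218x^5 + 314x^4 - 210x^3 + 45x^2. The constant term is 0 because L is singular (the all-ones vector lies in its kernel). There are 2 zeros in the spectrum, matching the 2 components. The eigenvalues sum to 14, which equals trace(L) = 2|E|.

x^8 - 14x^7 + 78x^6 - 218x^5 + 314x^4 - 210x^3 + 45x^2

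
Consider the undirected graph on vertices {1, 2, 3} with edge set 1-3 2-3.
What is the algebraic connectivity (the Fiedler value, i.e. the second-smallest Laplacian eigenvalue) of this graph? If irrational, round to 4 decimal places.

1

Each diagonal entry of L is the vertex degree and each off-diagonal entry is -1 where an edge is present, 0 otherwise; in the order [1, 2, 3] the diagonal is [1, 1, 2]. The smallest Laplacian eigenvalue is always 0. The next one, lambda_2 = 1, measures how hard the graph is to disconnect: larger values mean better connectivity. The eigenvalues sum to 4, which equals trace(L) = 2|E|. There is one zero in the spectrum, matching the 1 component.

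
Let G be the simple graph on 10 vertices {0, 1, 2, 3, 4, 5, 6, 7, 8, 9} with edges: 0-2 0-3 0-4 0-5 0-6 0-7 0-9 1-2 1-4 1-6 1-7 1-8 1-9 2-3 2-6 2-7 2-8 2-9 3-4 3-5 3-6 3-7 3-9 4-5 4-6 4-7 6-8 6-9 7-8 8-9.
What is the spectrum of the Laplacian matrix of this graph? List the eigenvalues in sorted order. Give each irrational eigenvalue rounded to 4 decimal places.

[0, 2.5448, 5.1916, 5.5390, 6.2296, 6.9542, 7.6491, 8, 8.6663, 9.2254]

Each diagonal entry of L is the vertex degree and each off-diagonal entry is -1 where an edge is present, 0 otherwise; in the order [0, 1, 2, 3, 4, 5, 6, 7, 8, 9] the diagonal is [7, 6, 7, 7, 6, 3, 7, 6, 5, 6]. Diagonalising L (or applying a numerical eigensolver to the 10x10 matrix) gives the spectrum above. There is one zero in the spectrum, matching the 1 component. The eigenvalues sum to 60, which equals trace(L) = 2|E|.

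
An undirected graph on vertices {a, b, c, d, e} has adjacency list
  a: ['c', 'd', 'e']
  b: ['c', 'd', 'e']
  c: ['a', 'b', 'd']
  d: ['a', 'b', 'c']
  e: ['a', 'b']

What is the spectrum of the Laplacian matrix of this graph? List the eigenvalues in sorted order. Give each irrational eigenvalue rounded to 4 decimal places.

[0, 2, 3, 4, 5]

With the vertex order [a, b, c, d, e], the degrees are [3, 3, 3, 3, 2], giving D = diag(3, 3, 3, 3, 2) and L = D - A. Diagonalising L (or applying a numerical eigensolver to the 5x5 matrix) gives the spectrum above. By the matrix-tree theorem the graph has (1/5) * product of the nonzero eigenvalues = 24 spanning trees.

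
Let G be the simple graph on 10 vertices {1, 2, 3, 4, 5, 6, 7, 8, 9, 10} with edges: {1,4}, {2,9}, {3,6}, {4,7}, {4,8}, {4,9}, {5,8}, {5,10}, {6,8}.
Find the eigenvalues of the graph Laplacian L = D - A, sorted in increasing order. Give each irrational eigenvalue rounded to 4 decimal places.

Reading degrees in the order [1, 2, 3, 4, 5, 6, 7, 8, 9, 10] gives [1, 1, 1, 4, 2, 2, 1, 3, 2, 1]; set D = diag(1, 1, 1, 4, 2, 2, 1, 3, 2, 1) and form L = D - A. Diagonalising L (or applying a numerical eigensolver to the 10x10 matrix) gives the spectrum above. By the matrix-tree theorem the graph has (1/10) * product of the nonzero eigenvalues = 1 spanning tree.

[0, 0.2206, 0.3820, 0.5548, 1, 1.6771, 2.4011, 2.6180, 3.7871, 5.3595]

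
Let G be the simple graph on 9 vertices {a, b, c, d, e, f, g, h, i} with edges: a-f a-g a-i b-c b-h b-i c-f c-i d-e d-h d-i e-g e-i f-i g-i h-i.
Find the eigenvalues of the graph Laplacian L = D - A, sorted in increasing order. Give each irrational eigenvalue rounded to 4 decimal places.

Reading degrees in the order [a, b, c, d, e, f, g, h, i] gives [3, 3, 3, 3, 3, 3, 3, 3, 8]; set D = diag(3, 3, 3, 3, 3, 3, 3, 3, 8) and form L = D - A. Diagonalising L (or applying a numerical eigensolver to the 9x9 matrix) gives the spectrum above.

[0, 1.5858, 1.5858, 3, 3, 4.4142, 4.4142, 5, 9]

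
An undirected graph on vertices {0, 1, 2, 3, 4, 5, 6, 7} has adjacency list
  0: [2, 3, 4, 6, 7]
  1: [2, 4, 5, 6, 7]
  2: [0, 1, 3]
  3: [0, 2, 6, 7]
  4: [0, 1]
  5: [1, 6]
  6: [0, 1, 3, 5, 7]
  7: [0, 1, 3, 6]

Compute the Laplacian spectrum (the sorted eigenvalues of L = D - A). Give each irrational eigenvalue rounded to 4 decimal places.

Reading degrees in the order [0, 1, 2, 3, 4, 5, 6, 7] gives [5, 5, 3, 4, 2, 2, 5, 4]; set D = diag(5, 5, 3, 4, 2, 2, 5, 4) and form L = D - A. Diagonalising L (or applying a numerical eigensolver to the 8x8 matrix) gives the spectrum above. The single zero eigenvalue shows the graph is connected.

[0, 1.7139, 1.9677, 3.1887, 4.5813, 5.6276, 5.7928, 7.1280]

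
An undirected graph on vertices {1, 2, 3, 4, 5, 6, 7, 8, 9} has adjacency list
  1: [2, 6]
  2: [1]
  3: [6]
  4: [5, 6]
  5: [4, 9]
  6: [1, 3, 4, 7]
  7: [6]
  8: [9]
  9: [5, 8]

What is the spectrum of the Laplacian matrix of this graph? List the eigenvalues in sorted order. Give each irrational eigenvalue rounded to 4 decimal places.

[0, 0.1774, 0.5242, 1, 1, 2.1609, 2.4961, 3.4670, 5.1743]

Reading degrees in the order [1, 2, 3, 4, 5, 6, 7, 8, 9] gives [2, 1, 1, 2, 2, 4, 1, 1, 2]; set D = diag(2, 1, 1, 2, 2, 4, 1, 1, 2) and form L = D - A. Diagonalising L (or applying a numerical eigensolver to the 9x9 matrix) gives the spectrum above. There is one zero in the spectrum, matching the 1 component. The eigenvalues sum to 16, which equals trace(L) = 2|E|.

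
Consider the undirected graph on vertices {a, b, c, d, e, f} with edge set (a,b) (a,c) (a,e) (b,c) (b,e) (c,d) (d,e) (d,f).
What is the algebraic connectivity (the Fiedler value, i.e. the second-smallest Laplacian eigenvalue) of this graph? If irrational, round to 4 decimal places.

0.7639

Reading degrees in the order [a, b, c, d, e, f] gives [3, 3, 3, 3, 3, 1]; set D = diag(3, 3, 3, 3, 3, 1) and form L = D - A. Computing the eigenvalues of L and sorting gives [0, 0.7639, 3, 3, 4, 5.2361]. The Fiedler value lambda_2 = 0.7639 is strictly positive, so the graph is connected. There is one zero in the spectrum, matching the 1 component.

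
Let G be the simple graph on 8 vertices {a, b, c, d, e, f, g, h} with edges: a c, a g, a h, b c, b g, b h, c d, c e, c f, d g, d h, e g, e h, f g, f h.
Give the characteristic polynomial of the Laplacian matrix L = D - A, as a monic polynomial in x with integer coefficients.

With the vertex order [a, b, c, d, e, f, g, h], the degrees are [3, 3, 5, 3, 3, 3, 5, 5], giving D = diag(3, 3, 5, 3, 3, 3, 5, 5) and L = D - A. L has integer entries, so p(x) = det(xI - L) has integer coefficients. Expanding the determinant yields x^8 - 30x^7 + 375x^6 - 2540x^5 + 10095x^4 - 23598x^3 + 30105x^2 - 16200x. Since p(0) = det(-L) = 0, x divides p(x). By the matrix-tree theorem the graph has (1/8) * product of the nonzero eigenvalues = 2025 spanning trees. The eigenvalues sum to 30, which equals trace(L) = 2|E|.

x^8 - 30x^7 + 375x^6 - 2540x^5 + 10095x^4 - 23598x^3 + 30105x^2 - 16200x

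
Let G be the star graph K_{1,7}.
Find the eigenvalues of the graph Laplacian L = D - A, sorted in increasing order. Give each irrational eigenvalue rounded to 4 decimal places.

[0, 1, 1, 1, 1, 1, 1, 8]

The graph has 8 vertices and degree multiset [7, 1, 1, 1, 1, 1, 1, 1]; D is the diagonal matrix of degrees and L = D - A. The multiplicity of 0 as a Laplacian eigenvalue equals the number of connected components. The single zero eigenvalue shows the graph is connected. There is one zero in the spectrum, matching the 1 component. The largest eigenvalue, 8, is at most the vertex count 8.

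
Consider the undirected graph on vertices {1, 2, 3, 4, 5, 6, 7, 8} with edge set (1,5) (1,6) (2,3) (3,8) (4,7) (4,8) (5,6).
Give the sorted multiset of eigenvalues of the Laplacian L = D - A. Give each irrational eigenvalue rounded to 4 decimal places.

[0, 0, 0.3820, 1.3820, 2.6180, 3, 3, 3.6180]

Reading degrees in the order [1, 2, 3, 4, 5, 6, 7, 8] gives [2, 1, 2, 2, 2, 2, 1, 2]; set D = diag(2, 1, 2, 2, 2, 2, 1, 2) and form L = D - A. The multiplicity of 0 as a Laplacian eigenvalue equals the number of connected components. The 2 zero eigenvalues correspond to the 2 connected components. The largest eigenvalue, 3.6180, is at most the vertex count 8.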